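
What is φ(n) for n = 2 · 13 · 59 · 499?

346608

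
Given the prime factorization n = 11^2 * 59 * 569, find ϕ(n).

φ(4062091) = 4062091 · (1 − 1/11) · (1 − 1/59) · (1 − 1/569)
       = 4062091 · 329440/369281 = 3623840.

3623840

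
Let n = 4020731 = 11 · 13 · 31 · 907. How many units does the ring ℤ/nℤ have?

3261600

φ(11) = 11 − 1 = 10.
φ(13) = 13 − 1 = 12.
φ(31) = 31 − 1 = 30.
φ(907) = 907 − 1 = 906.
Multiply: 10 · 12 · 30 · 906 = 3261600.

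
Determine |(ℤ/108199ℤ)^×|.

80640

108199 = 7 * 13 * 29 * 41.
φ(108199) = 108199 · (1 − 1/7) · (1 − 1/13) · (1 − 1/29) · (1 − 1/41)
       = 108199 · 80640/108199 = 80640.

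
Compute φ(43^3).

77658

φ(79507) = 79507 · (1 − 1/43)
       = 79507 · 42/43 = 77658.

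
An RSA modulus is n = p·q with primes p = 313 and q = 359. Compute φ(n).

φ(pq) = (p−1)(q−1) = 312 · 358 = 111696.

111696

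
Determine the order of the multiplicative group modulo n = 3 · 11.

20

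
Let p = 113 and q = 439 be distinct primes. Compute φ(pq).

For distinct primes, φ(pq) = (p−1)(q−1) = 112 × 438 = 49056.

49056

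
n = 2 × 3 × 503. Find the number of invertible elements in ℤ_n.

1004

φ(3018) = 3018 · (1 − 1/2) · (1 − 1/3) · (1 − 1/503)
       = 3018 · 1004/3018 = 1004.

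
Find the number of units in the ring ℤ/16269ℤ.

Factor 16269: 16269 = 3 * 11 * 17 * 29.
φ(16269) = 16269 · (1 − 1/3) · (1 − 1/11) · (1 − 1/17) · (1 − 1/29)
       = 16269 · 8960/16269 = 8960.

8960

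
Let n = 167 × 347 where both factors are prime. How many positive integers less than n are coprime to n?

57436

φ(pq) = (p−1)(q−1) = 166 · 346 = 57436.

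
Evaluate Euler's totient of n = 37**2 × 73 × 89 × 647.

φ(37^2) = 37^2 − 37^1 = 1369 − 37 = 1332.
φ(73) = 73 − 1 = 72.
φ(89) = 89 − 1 = 88.
φ(647) = 647 − 1 = 646.
Multiply: 1332 · 72 · 88 · 646 = 5451950592.

5451950592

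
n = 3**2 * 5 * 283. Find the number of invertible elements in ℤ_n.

6768

φ(12735) = 12735 · (1 − 1/3) · (1 − 1/5) · (1 − 1/283)
       = 12735 · 2256/4245 = 6768.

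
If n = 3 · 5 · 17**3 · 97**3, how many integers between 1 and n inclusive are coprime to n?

33413541888

φ(3) = 3 − 1 = 2.
φ(5) = 5 − 1 = 4.
φ(17^3) = 17^2·(17−1) = 289·16 = 4624.
φ(97^3) = 97^3 − 97^2 = 912673 − 9409 = 903264.
φ(67259436735) = 2 × 4 × 4624 × 903264 = 33413541888.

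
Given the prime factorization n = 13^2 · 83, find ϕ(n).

φ(13^2) = 13^1·(13−1) = 13·12 = 156.
φ(83) = 83 − 1 = 82.
Multiply: 156 · 82 = 12792.

12792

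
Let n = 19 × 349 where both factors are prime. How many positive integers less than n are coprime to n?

6264

φ(6631) = 6631 · (1 − 1/19) · (1 − 1/349)
       = 6631 · 6264/6631 = 6264.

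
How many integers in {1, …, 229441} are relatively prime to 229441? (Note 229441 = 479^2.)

228962

φ(229441) = 229441 · (1 − 1/479)
       = 229441 · 478/479 = 228962.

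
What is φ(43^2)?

1806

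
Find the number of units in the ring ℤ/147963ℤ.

90720

First factor: 147963 = 3 * 31 * 37 * 43.
φ(147963) = 147963 · (1 − 1/3) · (1 − 1/31) · (1 − 1/37) · (1 − 1/43)
       = 147963 · 90720/147963 = 90720.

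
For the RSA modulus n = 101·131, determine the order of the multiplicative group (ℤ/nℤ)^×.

13000

φ(pq) = (p−1)(q−1) = 100 · 130 = 13000.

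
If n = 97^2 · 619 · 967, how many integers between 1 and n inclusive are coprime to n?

5559152256

φ(5631973357) = 5631973357 · (1 − 1/97) · (1 − 1/619) · (1 − 1/967)
       = 5631973357 · 57310848/58061581 = 5559152256.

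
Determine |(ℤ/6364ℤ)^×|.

First factor: 6364 = 2^2 · 37 · 43.
φ(2^2) = 2^2 − 2^1 = 4 − 2 = 2.
φ(37) = 37 − 1 = 36.
φ(43) = 43 − 1 = 42.
Since φ is multiplicative, φ(6364) = 2 · 36 · 42 = 3024.

3024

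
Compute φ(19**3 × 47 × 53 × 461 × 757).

5405308796160

φ(19^3) = 19^2·(19−1) = 361·18 = 6498.
φ(47) = 47 − 1 = 46.
φ(53) = 53 − 1 = 52.
φ(461) = 461 − 1 = 460.
φ(757) = 757 − 1 = 756.
Multiply: 6498 · 46 · 52 · 460 · 756 = 5405308796160.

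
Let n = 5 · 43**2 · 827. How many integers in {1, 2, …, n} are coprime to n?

φ(5) = 5 − 1 = 4.
φ(43^2) = 43^1·(43−1) = 43·42 = 1806.
φ(827) = 827 − 1 = 826.
φ(7645615) = 4 × 1806 × 826 = 5967024.

5967024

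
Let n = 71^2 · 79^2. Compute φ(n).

30625140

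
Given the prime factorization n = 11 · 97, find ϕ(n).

960

φ(1067) = 1067 · (1 − 1/11) · (1 − 1/97)
       = 1067 · 960/1067 = 960.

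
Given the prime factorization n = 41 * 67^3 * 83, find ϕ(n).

φ(1023496489) = 1023496489 · (1 − 1/41) · (1 − 1/67) · (1 − 1/83)
       = 1023496489 · 216480/228001 = 971778720.

971778720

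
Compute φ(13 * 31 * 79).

28080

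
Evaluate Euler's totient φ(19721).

17280

19721 = 13 × 37 × 41.
φ(13) = 13 − 1 = 12.
φ(37) = 37 − 1 = 36.
φ(41) = 41 − 1 = 40.
Since φ is multiplicative, φ(19721) = 12 · 36 · 40 = 17280.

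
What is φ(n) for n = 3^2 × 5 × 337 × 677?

5451264

φ(3^2) = 3^1·(3−1) = 3·2 = 6.
φ(5) = 5 − 1 = 4.
φ(337) = 337 − 1 = 336.
φ(677) = 677 − 1 = 676.
Multiply: 6 · 4 · 336 · 676 = 5451264.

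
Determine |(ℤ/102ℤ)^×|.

102 = 2 · 3 · 17.
φ(2) = 2 − 1 = 1.
φ(3) = 3 − 1 = 2.
φ(17) = 17 − 1 = 16.
Multiply: 1 · 2 · 16 = 32.

32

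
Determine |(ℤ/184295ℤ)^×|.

134400

184295 = 5 · 29 · 31 · 41.
φ(5) = 5 − 1 = 4.
φ(29) = 29 − 1 = 28.
φ(31) = 31 − 1 = 30.
φ(41) = 41 − 1 = 40.
φ(184295) = 4 × 28 × 30 × 40 = 134400.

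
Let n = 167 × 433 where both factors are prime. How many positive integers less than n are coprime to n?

71712

φ(pq) = (p−1)(q−1) = 166 · 432 = 71712.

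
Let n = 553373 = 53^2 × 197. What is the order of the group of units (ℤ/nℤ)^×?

φ(53^2) = 53^1·(53−1) = 53·52 = 2756.
φ(197) = 197 − 1 = 196.
Since φ is multiplicative, φ(553373) = 2756 · 196 = 540176.

540176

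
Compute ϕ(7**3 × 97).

φ(33271) = 33271 · (1 − 1/7) · (1 − 1/97)
       = 33271 · 576/679 = 28224.

28224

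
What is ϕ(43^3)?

77658

φ(79507) = 79507 · (1 − 1/43)
       = 79507 · 42/43 = 77658.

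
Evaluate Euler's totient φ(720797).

522720

720797 = 7 · 11^2 · 23 · 37.
φ(7) = 7 − 1 = 6.
φ(11^2) = 11^1·(11−1) = 11·10 = 110.
φ(23) = 23 − 1 = 22.
φ(37) = 37 − 1 = 36.
Multiply: 6 · 110 · 22 · 36 = 522720.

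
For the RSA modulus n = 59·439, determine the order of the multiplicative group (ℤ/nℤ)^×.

25404

For distinct primes, φ(pq) = (p−1)(q−1) = 58 × 438 = 25404.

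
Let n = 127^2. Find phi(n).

φ(127^2) = 127^2 − 127^1 = 16129 − 127 = 16002.

16002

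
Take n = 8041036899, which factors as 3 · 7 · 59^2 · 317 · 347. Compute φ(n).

φ(8041036899) = 8041036899 · (1 − 1/3) · (1 − 1/7) · (1 − 1/59) · (1 − 1/317) · (1 − 1/347)
       = 8041036899 · 76097856/136288761 = 4489773504.

4489773504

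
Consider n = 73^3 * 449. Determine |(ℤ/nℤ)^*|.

171892224

φ(73^3) = 73^2·(73−1) = 5329·72 = 383688.
φ(449) = 449 − 1 = 448.
Multiply: 383688 · 448 = 171892224.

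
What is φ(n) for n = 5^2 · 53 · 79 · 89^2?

φ(829130675) = 829130675 · (1 − 1/5) · (1 − 1/53) · (1 − 1/79) · (1 − 1/89)
       = 829130675 · 1427712/1863215 = 635331840.

635331840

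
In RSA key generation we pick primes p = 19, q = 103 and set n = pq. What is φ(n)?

1836

φ(19) = 19 − 1 = 18.
φ(103) = 103 − 1 = 102.
Multiply: 18 · 102 = 1836.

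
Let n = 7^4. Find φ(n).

φ(2401) = 2401 · (1 − 1/7)
       = 2401 · 6/7 = 2058.

2058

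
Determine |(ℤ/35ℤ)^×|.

35 = 5 · 7.
φ(5) = 5 − 1 = 4.
φ(7) = 7 − 1 = 6.
Multiply: 4 · 6 = 24.

24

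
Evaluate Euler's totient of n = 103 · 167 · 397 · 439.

2936821536

φ(2997841883) = 2997841883 · (1 − 1/103) · (1 − 1/167) · (1 − 1/397) · (1 − 1/439)
       = 2997841883 · 2936821536/2997841883 = 2936821536.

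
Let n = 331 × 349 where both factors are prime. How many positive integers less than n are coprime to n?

φ(331) = 331 − 1 = 330.
φ(349) = 349 − 1 = 348.
φ(115519) = 330 × 348 = 114840.

114840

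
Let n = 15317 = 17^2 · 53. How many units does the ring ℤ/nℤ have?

14144

φ(15317) = 15317 · (1 − 1/17) · (1 − 1/53)
       = 15317 · 832/901 = 14144.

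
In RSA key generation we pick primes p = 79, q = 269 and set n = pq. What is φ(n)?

20904

φ(pq) = (p−1)(q−1) = 78 · 268 = 20904.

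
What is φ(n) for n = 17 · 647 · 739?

φ(17) = 17 − 1 = 16.
φ(647) = 647 − 1 = 646.
φ(739) = 739 − 1 = 738.
φ(8128261) = 16 × 646 × 738 = 7627968.

7627968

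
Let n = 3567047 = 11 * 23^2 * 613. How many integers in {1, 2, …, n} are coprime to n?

3096720

φ(11) = 11 − 1 = 10.
φ(23^2) = 23^2 − 23^1 = 529 − 23 = 506.
φ(613) = 613 − 1 = 612.
Since φ is multiplicative, φ(3567047) = 10 · 506 · 612 = 3096720.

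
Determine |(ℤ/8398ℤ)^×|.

First factor: 8398 = 2 * 13 * 17 * 19.
φ(8398) = 8398 · (1 − 1/2) · (1 − 1/13) · (1 − 1/17) · (1 − 1/19)
       = 8398 · 3456/8398 = 3456.

3456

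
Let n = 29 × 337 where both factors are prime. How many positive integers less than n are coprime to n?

9408

φ(29) = 29 − 1 = 28.
φ(337) = 337 − 1 = 336.
φ(9773) = 28 × 336 = 9408.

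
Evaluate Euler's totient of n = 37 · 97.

3456

φ(37) = 37 − 1 = 36.
φ(97) = 97 − 1 = 96.
Since φ is multiplicative, φ(3589) = 36 · 96 = 3456.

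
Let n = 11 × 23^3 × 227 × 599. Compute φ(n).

15728524240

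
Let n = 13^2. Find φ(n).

156

φ(169) = 169 · (1 − 1/13)
       = 169 · 12/13 = 156.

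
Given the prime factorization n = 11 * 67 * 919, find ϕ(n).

φ(11) = 11 − 1 = 10.
φ(67) = 67 − 1 = 66.
φ(919) = 919 − 1 = 918.
Since φ is multiplicative, φ(677303) = 10 · 66 · 918 = 605880.

605880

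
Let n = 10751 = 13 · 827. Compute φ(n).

φ(13) = 13 − 1 = 12.
φ(827) = 827 − 1 = 826.
Since φ is multiplicative, φ(10751) = 12 · 826 = 9912.

9912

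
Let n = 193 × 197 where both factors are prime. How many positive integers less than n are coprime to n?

37632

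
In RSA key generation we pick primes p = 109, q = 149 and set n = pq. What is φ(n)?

15984

φ(pq) = (p−1)(q−1) = 108 · 148 = 15984.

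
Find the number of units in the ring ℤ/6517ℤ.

Prime factorization: 6517 = 7^3 * 19.
φ(6517) = 6517 · (1 − 1/7) · (1 − 1/19)
       = 6517 · 108/133 = 5292.

5292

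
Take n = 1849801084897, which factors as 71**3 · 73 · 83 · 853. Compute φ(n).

1775009496960

φ(1849801084897) = 1849801084897 · (1 − 1/71) · (1 − 1/73) · (1 − 1/83) · (1 − 1/853)
       = 1849801084897 · 352114560/366951217 = 1775009496960.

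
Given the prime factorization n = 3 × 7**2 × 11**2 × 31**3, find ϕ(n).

266389200

φ(3) = 3 − 1 = 2.
φ(7^2) = 7^1·(7−1) = 7·6 = 42.
φ(11^2) = 11^2 − 11^1 = 121 − 11 = 110.
φ(31^3) = 31^2·(31−1) = 961·30 = 28830.
Multiply: 2 · 42 · 110 · 28830 = 266389200.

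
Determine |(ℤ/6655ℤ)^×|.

4840

Prime factorization: 6655 = 5 · 11^3.
φ(5) = 5 − 1 = 4.
φ(11^3) = 11^3 − 11^2 = 1331 − 121 = 1210.
Since φ is multiplicative, φ(6655) = 4 · 1210 = 4840.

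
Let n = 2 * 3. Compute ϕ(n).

2

φ(6) = 6 · (1 − 1/2) · (1 − 1/3)
       = 6 · 2/6 = 2.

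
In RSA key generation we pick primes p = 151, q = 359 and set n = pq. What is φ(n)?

53700

φ(151) = 151 − 1 = 150.
φ(359) = 359 − 1 = 358.
Since φ is multiplicative, φ(54209) = 150 · 358 = 53700.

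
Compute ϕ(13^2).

φ(169) = 169 · (1 − 1/13)
       = 169 · 12/13 = 156.

156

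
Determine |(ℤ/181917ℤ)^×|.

181917 = 3^2 · 17 · 29 · 41.
φ(181917) = 181917 · (1 − 1/3) · (1 − 1/17) · (1 − 1/29) · (1 − 1/41)
       = 181917 · 35840/60639 = 107520.

107520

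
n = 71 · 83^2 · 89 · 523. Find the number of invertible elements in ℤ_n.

21884829120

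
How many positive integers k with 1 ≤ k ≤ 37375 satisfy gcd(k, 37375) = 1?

26400

Factor 37375: 37375 = 5^3 × 13 × 23.
φ(37375) = 37375 · (1 − 1/5) · (1 − 1/13) · (1 − 1/23)
       = 37375 · 1056/1495 = 26400.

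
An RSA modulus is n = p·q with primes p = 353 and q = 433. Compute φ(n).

φ(n) = (p − 1)(q − 1) = (353−1)(433−1) = 352·432 = 152064.

152064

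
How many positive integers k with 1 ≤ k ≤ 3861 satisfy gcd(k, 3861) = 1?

2160

Prime factorization: 3861 = 3^3 * 11 * 13.
φ(3861) = 3861 · (1 − 1/3) · (1 − 1/11) · (1 − 1/13)
       = 3861 · 240/429 = 2160.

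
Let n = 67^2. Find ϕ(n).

φ(67^2) = 67^2 − 67^1 = 4489 − 67 = 4422.

4422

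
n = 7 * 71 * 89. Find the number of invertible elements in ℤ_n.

φ(7) = 7 − 1 = 6.
φ(71) = 71 − 1 = 70.
φ(89) = 89 − 1 = 88.
Since φ is multiplicative, φ(44233) = 6 · 70 · 88 = 36960.

36960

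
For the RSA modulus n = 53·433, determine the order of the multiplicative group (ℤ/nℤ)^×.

22464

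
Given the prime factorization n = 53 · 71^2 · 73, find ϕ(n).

18607680

φ(53) = 53 − 1 = 52.
φ(71^2) = 71^2 − 71^1 = 5041 − 71 = 4970.
φ(73) = 73 − 1 = 72.
Since φ is multiplicative, φ(19503629) = 52 · 4970 · 72 = 18607680.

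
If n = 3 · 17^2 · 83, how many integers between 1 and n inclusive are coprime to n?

φ(71961) = 71961 · (1 − 1/3) · (1 − 1/17) · (1 − 1/83)
       = 71961 · 2624/4233 = 44608.

44608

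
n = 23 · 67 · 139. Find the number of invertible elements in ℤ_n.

φ(23) = 23 − 1 = 22.
φ(67) = 67 − 1 = 66.
φ(139) = 139 − 1 = 138.
Since φ is multiplicative, φ(214199) = 22 · 66 · 138 = 200376.

200376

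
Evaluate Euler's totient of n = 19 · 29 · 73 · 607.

φ(19) = 19 − 1 = 18.
φ(29) = 29 − 1 = 28.
φ(73) = 73 − 1 = 72.
φ(607) = 607 − 1 = 606.
Since φ is multiplicative, φ(24415361) = 18 · 28 · 72 · 606 = 21990528.

21990528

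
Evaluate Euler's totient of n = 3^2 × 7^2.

252

φ(441) = 441 · (1 − 1/3) · (1 − 1/7)
       = 441 · 12/21 = 252.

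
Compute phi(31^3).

28830

φ(31^3) = 31^2·(31−1) = 961·30 = 28830.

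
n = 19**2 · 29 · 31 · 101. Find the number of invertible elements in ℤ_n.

28728000

φ(19^2) = 19^2 − 19^1 = 361 − 19 = 342.
φ(29) = 29 − 1 = 28.
φ(31) = 31 − 1 = 30.
φ(101) = 101 − 1 = 100.
φ(32778439) = 342 × 28 × 30 × 100 = 28728000.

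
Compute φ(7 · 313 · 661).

φ(7) = 7 − 1 = 6.
φ(313) = 313 − 1 = 312.
φ(661) = 661 − 1 = 660.
Multiply: 6 · 312 · 660 = 1235520.

1235520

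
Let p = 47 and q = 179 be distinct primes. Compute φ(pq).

φ(8413) = 8413 · (1 − 1/47) · (1 − 1/179)
       = 8413 · 8188/8413 = 8188.

8188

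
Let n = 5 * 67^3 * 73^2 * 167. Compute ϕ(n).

1033991519616

φ(1338309632545) = 1338309632545 · (1 − 1/5) · (1 − 1/67) · (1 − 1/73) · (1 − 1/167)
       = 1338309632545 · 3155328/4083985 = 1033991519616.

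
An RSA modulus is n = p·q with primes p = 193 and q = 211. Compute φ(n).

40320

φ(n) = (p − 1)(q − 1) = (193−1)(211−1) = 192·210 = 40320.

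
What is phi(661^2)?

φ(661^2) = 661^1·(661−1) = 661·660 = 436260.

436260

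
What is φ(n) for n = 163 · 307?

φ(50041) = 50041 · (1 − 1/163) · (1 − 1/307)
       = 50041 · 49572/50041 = 49572.

49572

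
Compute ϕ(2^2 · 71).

140

φ(2^2) = 2^1·(2−1) = 2·1 = 2.
φ(71) = 71 − 1 = 70.
Since φ is multiplicative, φ(284) = 2 · 70 = 140.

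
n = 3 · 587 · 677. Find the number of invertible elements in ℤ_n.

792272

φ(3) = 3 − 1 = 2.
φ(587) = 587 − 1 = 586.
φ(677) = 677 − 1 = 676.
Multiply: 2 · 586 · 676 = 792272.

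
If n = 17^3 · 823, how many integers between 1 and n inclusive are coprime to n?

3800928

φ(17^3) = 17^3 − 17^2 = 4913 − 289 = 4624.
φ(823) = 823 − 1 = 822.
Multiply: 4624 · 822 = 3800928.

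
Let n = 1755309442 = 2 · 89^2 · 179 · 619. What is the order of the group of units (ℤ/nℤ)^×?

φ(1755309442) = 1755309442 · (1 − 1/2) · (1 − 1/89) · (1 − 1/179) · (1 − 1/619)
       = 1755309442 · 9680352/19722578 = 861551328.

861551328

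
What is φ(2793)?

2793 = 3 · 7**2 · 19.
φ(2793) = 2793 · (1 − 1/3) · (1 − 1/7) · (1 − 1/19)
       = 2793 · 216/399 = 1512.

1512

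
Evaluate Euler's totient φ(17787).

17787 = 3 · 7^2 · 11^2.
φ(17787) = 17787 · (1 − 1/3) · (1 − 1/7) · (1 − 1/11)
       = 17787 · 120/231 = 9240.

9240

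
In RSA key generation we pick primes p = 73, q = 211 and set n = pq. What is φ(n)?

φ(73) = 73 − 1 = 72.
φ(211) = 211 − 1 = 210.
Since φ is multiplicative, φ(15403) = 72 · 210 = 15120.

15120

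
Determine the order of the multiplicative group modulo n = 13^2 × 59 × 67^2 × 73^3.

φ(13^2) = 13^2 − 13^1 = 169 − 13 = 156.
φ(59) = 59 − 1 = 58.
φ(67^2) = 67^1·(67−1) = 67·66 = 4422.
φ(73^3) = 73^2·(73−1) = 5329·72 = 383688.
Multiply: 156 · 58 · 4422 · 383688 = 15351455104128.

15351455104128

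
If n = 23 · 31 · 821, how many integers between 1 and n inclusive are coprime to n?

φ(585373) = 585373 · (1 − 1/23) · (1 − 1/31) · (1 − 1/821)
       = 585373 · 541200/585373 = 541200.

541200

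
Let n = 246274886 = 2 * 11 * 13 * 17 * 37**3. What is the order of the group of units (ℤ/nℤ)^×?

φ(2) = 2 − 1 = 1.
φ(11) = 11 − 1 = 10.
φ(13) = 13 − 1 = 12.
φ(17) = 17 − 1 = 16.
φ(37^3) = 37^2·(37−1) = 1369·36 = 49284.
φ(246274886) = 1 × 10 × 12 × 16 × 49284 = 94625280.

94625280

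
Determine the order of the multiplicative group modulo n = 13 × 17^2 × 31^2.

3035520

φ(13) = 13 − 1 = 12.
φ(17^2) = 17^2 − 17^1 = 289 − 17 = 272.
φ(31^2) = 31^1·(31−1) = 31·30 = 930.
Multiply: 12 · 272 · 930 = 3035520.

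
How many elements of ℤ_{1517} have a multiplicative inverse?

1440

Factor 1517: 1517 = 37 * 41.
φ(1517) = 1517 · (1 − 1/37) · (1 − 1/41)
       = 1517 · 1440/1517 = 1440.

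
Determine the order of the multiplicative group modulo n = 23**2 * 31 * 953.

14451360

φ(23^2) = 23^1·(23−1) = 23·22 = 506.
φ(31) = 31 − 1 = 30.
φ(953) = 953 − 1 = 952.
φ(15628247) = 506 × 30 × 952 = 14451360.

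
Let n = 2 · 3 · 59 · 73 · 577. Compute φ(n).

4810752

φ(14910834) = 14910834 · (1 − 1/2) · (1 − 1/3) · (1 − 1/59) · (1 − 1/73) · (1 − 1/577)
       = 14910834 · 4810752/14910834 = 4810752.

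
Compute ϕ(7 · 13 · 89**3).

φ(64152179) = 64152179 · (1 − 1/7) · (1 − 1/13) · (1 − 1/89)
       = 64152179 · 6336/8099 = 50187456.

50187456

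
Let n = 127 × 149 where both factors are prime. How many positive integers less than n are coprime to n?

18648

φ(pq) = (p−1)(q−1) = 126 · 148 = 18648.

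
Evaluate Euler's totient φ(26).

Prime factorization: 26 = 2 · 13.
φ(26) = 26 · (1 − 1/2) · (1 − 1/13)
       = 26 · 12/26 = 12.

12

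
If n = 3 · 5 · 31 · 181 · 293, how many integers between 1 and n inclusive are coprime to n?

12614400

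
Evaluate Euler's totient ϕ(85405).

First factor: 85405 = 5 · 19 · 29 · 31.
φ(85405) = 85405 · (1 − 1/5) · (1 − 1/19) · (1 − 1/29) · (1 − 1/31)
       = 85405 · 60480/85405 = 60480.

60480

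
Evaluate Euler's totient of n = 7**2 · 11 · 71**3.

φ(192914029) = 192914029 · (1 − 1/7) · (1 − 1/11) · (1 − 1/71)
       = 192914029 · 4200/5467 = 148205400.

148205400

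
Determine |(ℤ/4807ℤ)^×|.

3960

Factor 4807: 4807 = 11 · 19 · 23.
φ(11) = 11 − 1 = 10.
φ(19) = 19 − 1 = 18.
φ(23) = 23 − 1 = 22.
Multiply: 10 · 18 · 22 = 3960.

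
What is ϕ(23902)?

23902 = 2 × 17 × 19 × 37.
φ(23902) = 23902 · (1 − 1/2) · (1 − 1/17) · (1 − 1/19) · (1 − 1/37)
       = 23902 · 10368/23902 = 10368.

10368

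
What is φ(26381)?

23760

Prime factorization: 26381 = 23 · 31 · 37.
φ(23) = 23 − 1 = 22.
φ(31) = 31 − 1 = 30.
φ(37) = 37 − 1 = 36.
Since φ is multiplicative, φ(26381) = 22 · 30 · 36 = 23760.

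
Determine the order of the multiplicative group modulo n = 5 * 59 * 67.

φ(19765) = 19765 · (1 − 1/5) · (1 − 1/59) · (1 − 1/67)
       = 19765 · 15312/19765 = 15312.

15312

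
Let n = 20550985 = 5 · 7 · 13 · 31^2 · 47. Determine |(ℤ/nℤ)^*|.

φ(20550985) = 20550985 · (1 − 1/5) · (1 − 1/7) · (1 − 1/13) · (1 − 1/31) · (1 − 1/47)
       = 20550985 · 397440/662935 = 12320640.

12320640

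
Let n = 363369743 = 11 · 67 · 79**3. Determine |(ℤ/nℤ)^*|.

φ(363369743) = 363369743 · (1 − 1/11) · (1 − 1/67) · (1 − 1/79)
       = 363369743 · 51480/58223 = 321286680.

321286680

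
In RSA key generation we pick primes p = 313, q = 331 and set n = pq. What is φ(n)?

102960

φ(103603) = 103603 · (1 − 1/313) · (1 − 1/331)
       = 103603 · 102960/103603 = 102960.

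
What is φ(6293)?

5040

Factor 6293: 6293 = 7 * 29 * 31.
φ(6293) = 6293 · (1 − 1/7) · (1 − 1/29) · (1 − 1/31)
       = 6293 · 5040/6293 = 5040.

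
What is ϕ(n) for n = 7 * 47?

φ(329) = 329 · (1 − 1/7) · (1 − 1/47)
       = 329 · 276/329 = 276.

276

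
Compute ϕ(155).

120

Factor 155: 155 = 5 × 31.
φ(155) = 155 · (1 − 1/5) · (1 − 1/31)
       = 155 · 120/155 = 120.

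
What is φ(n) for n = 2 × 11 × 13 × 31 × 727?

2613600

φ(2) = 2 − 1 = 1.
φ(11) = 11 − 1 = 10.
φ(13) = 13 − 1 = 12.
φ(31) = 31 − 1 = 30.
φ(727) = 727 − 1 = 726.
Multiply: 1 · 10 · 12 · 30 · 726 = 2613600.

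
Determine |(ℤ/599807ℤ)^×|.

First factor: 599807 = 13 · 29 · 37 · 43.
φ(13) = 13 − 1 = 12.
φ(29) = 29 − 1 = 28.
φ(37) = 37 − 1 = 36.
φ(43) = 43 − 1 = 42.
φ(599807) = 12 × 28 × 36 × 42 = 508032.

508032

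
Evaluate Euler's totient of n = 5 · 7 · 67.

1584

φ(5) = 5 − 1 = 4.
φ(7) = 7 − 1 = 6.
φ(67) = 67 − 1 = 66.
φ(2345) = 4 × 6 × 66 = 1584.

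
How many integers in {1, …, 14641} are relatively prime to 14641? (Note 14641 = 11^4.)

13310

φ(14641) = 14641 · (1 − 1/11)
       = 14641 · 10/11 = 13310.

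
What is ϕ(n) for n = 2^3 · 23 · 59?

φ(10856) = 10856 · (1 − 1/2) · (1 − 1/23) · (1 − 1/59)
       = 10856 · 1276/2714 = 5104.

5104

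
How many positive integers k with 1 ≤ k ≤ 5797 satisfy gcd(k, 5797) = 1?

4800

5797 = 11 × 17 × 31.
φ(11) = 11 − 1 = 10.
φ(17) = 17 − 1 = 16.
φ(31) = 31 − 1 = 30.
Multiply: 10 · 16 · 30 = 4800.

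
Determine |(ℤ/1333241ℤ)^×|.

1009008

Factor 1333241: 1333241 = 7^3 · 13^2 · 23.
φ(1333241) = 1333241 · (1 − 1/7) · (1 − 1/13) · (1 − 1/23)
       = 1333241 · 1584/2093 = 1009008.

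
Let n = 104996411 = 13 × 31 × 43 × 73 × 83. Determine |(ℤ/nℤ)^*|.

φ(13) = 13 − 1 = 12.
φ(31) = 31 − 1 = 30.
φ(43) = 43 − 1 = 42.
φ(73) = 73 − 1 = 72.
φ(83) = 83 − 1 = 82.
Since φ is multiplicative, φ(104996411) = 12 · 30 · 42 · 72 · 82 = 89268480.

89268480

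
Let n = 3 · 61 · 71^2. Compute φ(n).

φ(3) = 3 − 1 = 2.
φ(61) = 61 − 1 = 60.
φ(71^2) = 71^2 − 71^1 = 5041 − 71 = 4970.
φ(922503) = 2 × 60 × 4970 = 596400.

596400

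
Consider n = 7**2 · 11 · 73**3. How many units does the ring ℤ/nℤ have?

161148960

φ(7^2) = 7^2 − 7^1 = 49 − 7 = 42.
φ(11) = 11 − 1 = 10.
φ(73^3) = 73^3 − 73^2 = 389017 − 5329 = 383688.
Since φ is multiplicative, φ(209680163) = 42 · 10 · 383688 = 161148960.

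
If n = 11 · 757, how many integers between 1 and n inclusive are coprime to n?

7560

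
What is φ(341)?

300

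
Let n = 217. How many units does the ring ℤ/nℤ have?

First factor: 217 = 7 · 31.
φ(217) = 217 · (1 − 1/7) · (1 − 1/31)
       = 217 · 180/217 = 180.

180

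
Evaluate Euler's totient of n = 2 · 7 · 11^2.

φ(2) = 2 − 1 = 1.
φ(7) = 7 − 1 = 6.
φ(11^2) = 11^2 − 11^1 = 121 − 11 = 110.
Multiply: 1 · 6 · 110 = 660.

660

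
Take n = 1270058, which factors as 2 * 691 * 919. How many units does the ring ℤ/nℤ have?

φ(1270058) = 1270058 · (1 − 1/2) · (1 − 1/691) · (1 − 1/919)
       = 1270058 · 633420/1270058 = 633420.

633420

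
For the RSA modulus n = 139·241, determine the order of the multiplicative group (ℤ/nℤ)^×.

φ(33499) = 33499 · (1 − 1/139) · (1 − 1/241)
       = 33499 · 33120/33499 = 33120.

33120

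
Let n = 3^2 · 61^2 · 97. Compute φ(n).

2108160

φ(3248433) = 3248433 · (1 − 1/3) · (1 − 1/61) · (1 − 1/97)
       = 3248433 · 11520/17751 = 2108160.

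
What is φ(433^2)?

187056

φ(433^2) = 433^1·(433−1) = 433·432 = 187056.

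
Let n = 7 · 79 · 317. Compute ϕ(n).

φ(175301) = 175301 · (1 − 1/7) · (1 − 1/79) · (1 − 1/317)
       = 175301 · 147888/175301 = 147888.

147888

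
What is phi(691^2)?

φ(477481) = 477481 · (1 − 1/691)
       = 477481 · 690/691 = 476790.

476790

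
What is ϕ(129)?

First factor: 129 = 3 * 43.
φ(3) = 3 − 1 = 2.
φ(43) = 43 − 1 = 42.
Since φ is multiplicative, φ(129) = 2 · 42 = 84.

84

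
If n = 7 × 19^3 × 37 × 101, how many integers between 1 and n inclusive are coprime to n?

140356800

φ(7) = 7 − 1 = 6.
φ(19^3) = 19^3 − 19^2 = 6859 − 361 = 6498.
φ(37) = 37 − 1 = 36.
φ(101) = 101 − 1 = 100.
Multiply: 6 · 6498 · 36 · 100 = 140356800.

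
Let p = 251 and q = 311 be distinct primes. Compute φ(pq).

77500

For distinct primes, φ(pq) = (p−1)(q−1) = 250 × 310 = 77500.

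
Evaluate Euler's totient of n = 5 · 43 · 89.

14784

φ(5) = 5 − 1 = 4.
φ(43) = 43 − 1 = 42.
φ(89) = 89 − 1 = 88.
φ(19135) = 4 × 42 × 88 = 14784.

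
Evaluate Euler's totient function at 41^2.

φ(1681) = 1681 · (1 − 1/41)
       = 1681 · 40/41 = 1640.

1640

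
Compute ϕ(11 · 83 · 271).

221400

φ(247423) = 247423 · (1 − 1/11) · (1 − 1/83) · (1 − 1/271)
       = 247423 · 221400/247423 = 221400.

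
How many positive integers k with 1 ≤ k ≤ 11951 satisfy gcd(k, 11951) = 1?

10368

Prime factorization: 11951 = 17 * 19 * 37.
φ(11951) = 11951 · (1 − 1/17) · (1 − 1/19) · (1 − 1/37)
       = 11951 · 10368/11951 = 10368.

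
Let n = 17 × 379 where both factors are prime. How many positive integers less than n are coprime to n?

6048

For distinct primes, φ(pq) = (p−1)(q−1) = 16 × 378 = 6048.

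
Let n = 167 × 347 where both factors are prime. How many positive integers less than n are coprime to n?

57436

φ(167) = 167 − 1 = 166.
φ(347) = 347 − 1 = 346.
φ(57949) = 166 × 346 = 57436.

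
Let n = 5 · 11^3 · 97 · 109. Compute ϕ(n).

50181120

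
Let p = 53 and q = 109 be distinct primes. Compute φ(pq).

5616

φ(n) = (p − 1)(q − 1) = (53−1)(109−1) = 52·108 = 5616.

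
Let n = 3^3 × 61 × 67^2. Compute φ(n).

4775760

φ(3^3) = 3^2·(3−1) = 9·2 = 18.
φ(61) = 61 − 1 = 60.
φ(67^2) = 67^2 − 67^1 = 4489 − 67 = 4422.
φ(7393383) = 18 × 60 × 4422 = 4775760.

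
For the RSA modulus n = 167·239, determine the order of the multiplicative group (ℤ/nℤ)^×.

For distinct primes, φ(pq) = (p−1)(q−1) = 166 × 238 = 39508.

39508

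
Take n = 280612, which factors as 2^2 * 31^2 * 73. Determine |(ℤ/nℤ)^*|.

133920

φ(280612) = 280612 · (1 − 1/2) · (1 − 1/31) · (1 − 1/73)
       = 280612 · 2160/4526 = 133920.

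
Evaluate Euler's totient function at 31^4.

893730

φ(923521) = 923521 · (1 − 1/31)
       = 923521 · 30/31 = 893730.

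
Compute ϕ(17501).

Prime factorization: 17501 = 11 * 37 * 43.
φ(17501) = 17501 · (1 − 1/11) · (1 − 1/37) · (1 − 1/43)
       = 17501 · 15120/17501 = 15120.

15120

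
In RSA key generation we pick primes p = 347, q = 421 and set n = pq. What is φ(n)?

145320

φ(pq) = (p−1)(q−1) = 346 · 420 = 145320.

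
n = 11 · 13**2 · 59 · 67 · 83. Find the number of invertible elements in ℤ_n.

489677760

φ(11) = 11 − 1 = 10.
φ(13^2) = 13^2 − 13^1 = 169 − 13 = 156.
φ(59) = 59 − 1 = 58.
φ(67) = 67 − 1 = 66.
φ(83) = 83 − 1 = 82.
φ(609936041) = 10 × 156 × 58 × 66 × 82 = 489677760.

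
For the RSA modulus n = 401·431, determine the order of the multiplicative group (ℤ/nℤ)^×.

172000

φ(n) = (p − 1)(q − 1) = (401−1)(431−1) = 400·430 = 172000.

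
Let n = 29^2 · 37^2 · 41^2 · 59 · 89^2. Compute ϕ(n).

805758275266560

φ(29^2) = 29^2 − 29^1 = 841 − 29 = 812.
φ(37^2) = 37^2 − 37^1 = 1369 − 37 = 1332.
φ(41^2) = 41^2 − 41^1 = 1681 − 41 = 1640.
φ(59) = 59 − 1 = 58.
φ(89^2) = 89^1·(89−1) = 89·88 = 7832.
Since φ is multiplicative, φ(904480446075611) = 812 · 1332 · 1640 · 58 · 7832 = 805758275266560.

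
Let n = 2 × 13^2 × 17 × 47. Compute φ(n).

114816

φ(2) = 2 − 1 = 1.
φ(13^2) = 13^1·(13−1) = 13·12 = 156.
φ(17) = 17 − 1 = 16.
φ(47) = 47 − 1 = 46.
Multiply: 1 · 156 · 16 · 46 = 114816.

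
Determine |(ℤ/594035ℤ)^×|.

594035 = 5 * 13^2 * 19 * 37.
φ(594035) = 594035 · (1 − 1/5) · (1 − 1/13) · (1 − 1/19) · (1 − 1/37)
       = 594035 · 31104/45695 = 404352.

404352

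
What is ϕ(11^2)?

110

φ(11^2) = 11^2 − 11^1 = 121 − 11 = 110.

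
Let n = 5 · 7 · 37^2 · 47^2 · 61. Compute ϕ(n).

4146888960

φ(6456498335) = 6456498335 · (1 − 1/5) · (1 − 1/7) · (1 − 1/37) · (1 − 1/47) · (1 − 1/61)
       = 6456498335 · 2384640/3712765 = 4146888960.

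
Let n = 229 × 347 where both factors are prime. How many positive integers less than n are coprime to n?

φ(n) = (p − 1)(q − 1) = (229−1)(347−1) = 228·346 = 78888.

78888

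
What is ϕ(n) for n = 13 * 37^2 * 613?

φ(10909561) = 10909561 · (1 − 1/13) · (1 − 1/37) · (1 − 1/613)
       = 10909561 · 264384/294853 = 9782208.

9782208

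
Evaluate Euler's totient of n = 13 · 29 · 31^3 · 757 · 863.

6312668463360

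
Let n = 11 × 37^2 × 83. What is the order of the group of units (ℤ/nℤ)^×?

1092240

φ(11) = 11 − 1 = 10.
φ(37^2) = 37^1·(37−1) = 37·36 = 1332.
φ(83) = 83 − 1 = 82.
Multiply: 10 · 1332 · 82 = 1092240.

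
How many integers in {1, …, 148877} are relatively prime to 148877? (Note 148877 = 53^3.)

φ(53^3) = 53^2·(53−1) = 2809·52 = 146068.

146068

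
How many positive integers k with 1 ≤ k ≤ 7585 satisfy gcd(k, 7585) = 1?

Factor 7585: 7585 = 5 * 37 * 41.
φ(7585) = 7585 · (1 − 1/5) · (1 − 1/37) · (1 − 1/41)
       = 7585 · 5760/7585 = 5760.

5760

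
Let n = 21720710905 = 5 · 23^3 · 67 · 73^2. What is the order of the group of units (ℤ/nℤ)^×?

φ(21720710905) = 21720710905 · (1 − 1/5) · (1 − 1/23) · (1 − 1/67) · (1 − 1/73)
       = 21720710905 · 418176/562465 = 16148702592.

16148702592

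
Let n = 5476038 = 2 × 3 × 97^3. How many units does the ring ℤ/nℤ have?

φ(2) = 2 − 1 = 1.
φ(3) = 3 − 1 = 2.
φ(97^3) = 97^3 − 97^2 = 912673 − 9409 = 903264.
Since φ is multiplicative, φ(5476038) = 1 · 2 · 903264 = 1806528.

1806528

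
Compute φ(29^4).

682892

φ(29^4) = 29^4 − 29^3 = 707281 − 24389 = 682892.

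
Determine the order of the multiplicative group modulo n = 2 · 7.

6

φ(14) = 14 · (1 − 1/2) · (1 − 1/7)
       = 14 · 6/14 = 6.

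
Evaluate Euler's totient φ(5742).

5742 = 2 × 3**2 × 11 × 29.
φ(5742) = 5742 · (1 − 1/2) · (1 − 1/3) · (1 − 1/11) · (1 − 1/29)
       = 5742 · 560/1914 = 1680.

1680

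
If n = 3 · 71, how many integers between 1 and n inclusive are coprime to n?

140

φ(213) = 213 · (1 − 1/3) · (1 − 1/71)
       = 213 · 140/213 = 140.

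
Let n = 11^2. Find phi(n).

110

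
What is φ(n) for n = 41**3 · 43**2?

φ(127434929) = 127434929 · (1 − 1/41) · (1 − 1/43)
       = 127434929 · 1680/1763 = 121435440.

121435440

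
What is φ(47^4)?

4775858

φ(4879681) = 4879681 · (1 − 1/47)
       = 4879681 · 46/47 = 4775858.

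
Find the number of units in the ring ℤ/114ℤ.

36

First factor: 114 = 2 · 3 · 19.
φ(114) = 114 · (1 − 1/2) · (1 − 1/3) · (1 − 1/19)
       = 114 · 36/114 = 36.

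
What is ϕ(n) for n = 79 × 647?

φ(51113) = 51113 · (1 − 1/79) · (1 − 1/647)
       = 51113 · 50388/51113 = 50388.

50388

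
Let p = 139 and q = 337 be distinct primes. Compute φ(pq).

φ(139) = 139 − 1 = 138.
φ(337) = 337 − 1 = 336.
φ(46843) = 138 × 336 = 46368.

46368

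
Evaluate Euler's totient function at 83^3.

φ(571787) = 571787 · (1 − 1/83)
       = 571787 · 82/83 = 564898.

564898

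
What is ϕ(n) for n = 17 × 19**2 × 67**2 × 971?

φ(26750072203) = 26750072203 · (1 − 1/17) · (1 − 1/19) · (1 − 1/67) · (1 − 1/971)
       = 26750072203 · 18437760/21013411 = 23471268480.

23471268480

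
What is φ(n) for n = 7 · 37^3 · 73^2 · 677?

1050652871424

φ(7) = 7 − 1 = 6.
φ(37^3) = 37^3 − 37^2 = 50653 − 1369 = 49284.
φ(73^2) = 73^2 − 73^1 = 5329 − 73 = 5256.
φ(677) = 677 − 1 = 676.
Multiply: 6 · 49284 · 5256 · 676 = 1050652871424.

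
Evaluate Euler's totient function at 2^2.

2

φ(4) = 4 · (1 − 1/2)
       = 4 · 1/2 = 2.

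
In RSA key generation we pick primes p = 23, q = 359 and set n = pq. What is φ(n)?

7876

φ(8257) = 8257 · (1 − 1/23) · (1 − 1/359)
       = 8257 · 7876/8257 = 7876.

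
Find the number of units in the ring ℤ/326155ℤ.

Prime factorization: 326155 = 5 × 37 × 41 × 43.
φ(326155) = 326155 · (1 − 1/5) · (1 − 1/37) · (1 − 1/41) · (1 − 1/43)
       = 326155 · 241920/326155 = 241920.

241920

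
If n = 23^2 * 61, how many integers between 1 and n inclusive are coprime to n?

30360

φ(23^2) = 23^1·(23−1) = 23·22 = 506.
φ(61) = 61 − 1 = 60.
Multiply: 506 · 60 = 30360.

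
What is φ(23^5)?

6156502

φ(23^5) = 23^4·(23−1) = 279841·22 = 6156502.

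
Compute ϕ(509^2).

258572

φ(509^2) = 509^1·(509−1) = 509·508 = 258572.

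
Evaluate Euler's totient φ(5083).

4224

First factor: 5083 = 13 · 17 · 23.
φ(5083) = 5083 · (1 − 1/13) · (1 − 1/17) · (1 − 1/23)
       = 5083 · 4224/5083 = 4224.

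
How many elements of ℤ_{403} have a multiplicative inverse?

403 = 13 · 31.
φ(13) = 13 − 1 = 12.
φ(31) = 31 − 1 = 30.
Multiply: 12 · 30 = 360.

360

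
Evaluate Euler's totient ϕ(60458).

27216

Prime factorization: 60458 = 2 · 19 · 37 · 43.
φ(2) = 2 − 1 = 1.
φ(19) = 19 − 1 = 18.
φ(37) = 37 − 1 = 36.
φ(43) = 43 − 1 = 42.
Since φ is multiplicative, φ(60458) = 1 · 18 · 36 · 42 = 27216.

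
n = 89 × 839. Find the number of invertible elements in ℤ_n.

73744

φ(89) = 89 − 1 = 88.
φ(839) = 839 − 1 = 838.
Since φ is multiplicative, φ(74671) = 88 · 838 = 73744.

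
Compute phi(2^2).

2

φ(4) = 4 · (1 − 1/2)
       = 4 · 1/2 = 2.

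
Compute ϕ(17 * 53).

φ(901) = 901 · (1 − 1/17) · (1 − 1/53)
       = 901 · 832/901 = 832.

832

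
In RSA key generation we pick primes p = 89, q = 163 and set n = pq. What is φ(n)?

14256

φ(89) = 89 − 1 = 88.
φ(163) = 163 − 1 = 162.
Since φ is multiplicative, φ(14507) = 88 · 162 = 14256.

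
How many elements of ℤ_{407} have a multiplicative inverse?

407 = 11 · 37.
φ(407) = 407 · (1 − 1/11) · (1 − 1/37)
       = 407 · 360/407 = 360.

360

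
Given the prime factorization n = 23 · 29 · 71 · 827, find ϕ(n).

35617120

φ(23) = 23 − 1 = 22.
φ(29) = 29 − 1 = 28.
φ(71) = 71 − 1 = 70.
φ(827) = 827 − 1 = 826.
Since φ is multiplicative, φ(39164239) = 22 · 28 · 70 · 826 = 35617120.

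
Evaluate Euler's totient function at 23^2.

506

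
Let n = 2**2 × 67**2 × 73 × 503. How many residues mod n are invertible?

319657536

φ(659326364) = 659326364 · (1 − 1/2) · (1 − 1/67) · (1 − 1/73) · (1 − 1/503)
       = 659326364 · 2385504/4920346 = 319657536.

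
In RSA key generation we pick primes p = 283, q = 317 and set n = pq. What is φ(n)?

φ(89711) = 89711 · (1 − 1/283) · (1 − 1/317)
       = 89711 · 89112/89711 = 89112.

89112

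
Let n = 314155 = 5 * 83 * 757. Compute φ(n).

φ(314155) = 314155 · (1 − 1/5) · (1 − 1/83) · (1 − 1/757)
       = 314155 · 247968/314155 = 247968.

247968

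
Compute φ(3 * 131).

260

φ(3) = 3 − 1 = 2.
φ(131) = 131 − 1 = 130.
Since φ is multiplicative, φ(393) = 2 · 130 = 260.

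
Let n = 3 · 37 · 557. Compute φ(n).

40032

φ(3) = 3 − 1 = 2.
φ(37) = 37 − 1 = 36.
φ(557) = 557 − 1 = 556.
φ(61827) = 2 × 36 × 556 = 40032.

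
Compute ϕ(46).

22

Factor 46: 46 = 2 · 23.
φ(46) = 46 · (1 − 1/2) · (1 − 1/23)
       = 46 · 22/46 = 22.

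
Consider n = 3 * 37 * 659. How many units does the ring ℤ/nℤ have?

φ(3) = 3 − 1 = 2.
φ(37) = 37 − 1 = 36.
φ(659) = 659 − 1 = 658.
Multiply: 2 · 36 · 658 = 47376.

47376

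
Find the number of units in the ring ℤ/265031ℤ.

217728

First factor: 265031 = 13 × 19 × 29 × 37.
φ(13) = 13 − 1 = 12.
φ(19) = 19 − 1 = 18.
φ(29) = 29 − 1 = 28.
φ(37) = 37 − 1 = 36.
Multiply: 12 · 18 · 28 · 36 = 217728.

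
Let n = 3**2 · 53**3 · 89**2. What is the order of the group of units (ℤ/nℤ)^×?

6864027456

φ(10613292453) = 10613292453 · (1 − 1/3) · (1 − 1/53) · (1 − 1/89)
       = 10613292453 · 9152/14151 = 6864027456.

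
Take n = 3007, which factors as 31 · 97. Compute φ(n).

2880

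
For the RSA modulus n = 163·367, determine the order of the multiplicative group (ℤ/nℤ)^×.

φ(n) = (p − 1)(q − 1) = (163−1)(367−1) = 162·366 = 59292.

59292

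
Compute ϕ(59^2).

φ(59^2) = 59^1·(59−1) = 59·58 = 3422.

3422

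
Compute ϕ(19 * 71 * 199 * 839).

209064240

φ(225230389) = 225230389 · (1 − 1/19) · (1 − 1/71) · (1 − 1/199) · (1 − 1/839)
       = 225230389 · 209064240/225230389 = 209064240.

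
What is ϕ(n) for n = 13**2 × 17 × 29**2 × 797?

φ(1925705821) = 1925705821 · (1 − 1/13) · (1 − 1/17) · (1 − 1/29) · (1 − 1/797)
       = 1925705821 · 4279296/5107973 = 1613294592.

1613294592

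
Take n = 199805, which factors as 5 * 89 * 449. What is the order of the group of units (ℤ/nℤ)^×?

157696

φ(199805) = 199805 · (1 − 1/5) · (1 − 1/89) · (1 − 1/449)
       = 199805 · 157696/199805 = 157696.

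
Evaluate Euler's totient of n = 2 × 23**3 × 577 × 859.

5751592704

φ(12060976762) = 12060976762 · (1 − 1/2) · (1 − 1/23) · (1 − 1/577) · (1 − 1/859)
       = 12060976762 · 10872576/22799578 = 5751592704.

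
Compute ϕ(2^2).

2

φ(2^2) = 2^2 − 2^1 = 4 − 2 = 2.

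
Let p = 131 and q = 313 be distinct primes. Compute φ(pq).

40560

φ(41003) = 41003 · (1 − 1/131) · (1 − 1/313)
       = 41003 · 40560/41003 = 40560.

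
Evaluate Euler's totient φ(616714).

246960

Prime factorization: 616714 = 2 · 7^3 · 29 · 31.
φ(616714) = 616714 · (1 − 1/2) · (1 − 1/7) · (1 − 1/29) · (1 − 1/31)
       = 616714 · 5040/12586 = 246960.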